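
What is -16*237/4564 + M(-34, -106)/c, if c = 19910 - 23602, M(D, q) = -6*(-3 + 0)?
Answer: -1760277/2106286 ≈ -0.83573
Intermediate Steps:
M(D, q) = 18 (M(D, q) = -6*(-3) = 18)
c = -3692
-16*237/4564 + M(-34, -106)/c = -16*237/4564 + 18/(-3692) = -3792*1/4564 + 18*(-1/3692) = -948/1141 - 9/1846 = -1760277/2106286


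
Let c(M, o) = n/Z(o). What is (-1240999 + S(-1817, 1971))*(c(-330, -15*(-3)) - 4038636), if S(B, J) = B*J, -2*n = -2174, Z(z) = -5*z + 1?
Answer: 2181262945760303/112 ≈ 1.9476e+13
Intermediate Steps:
Z(z) = 1 - 5*z
n = 1087 (n = -½*(-2174) = 1087)
c(M, o) = 1087/(1 - 5*o)
(-1240999 + S(-1817, 1971))*(c(-330, -15*(-3)) - 4038636) = (-1240999 - 1817*1971)*(-1087/(-1 + 5*(-15*(-3))) - 4038636) = (-1240999 - 3581307)*(-1087/(-1 + 5*45) - 4038636) = -4822306*(-1087/(-1 + 225) - 4038636) = -4822306*(-1087/224 - 4038636) = -4822306*(-904655551/224) = 2181262945760303/112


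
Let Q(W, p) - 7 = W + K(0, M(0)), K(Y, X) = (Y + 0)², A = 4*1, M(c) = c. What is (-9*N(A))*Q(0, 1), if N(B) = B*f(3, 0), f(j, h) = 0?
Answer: 0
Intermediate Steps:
A = 4
K(Y, X) = Y²
N(B) = 0 (N(B) = B*0 = 0)
Q(W, p) = 7 + W (Q(W, p) = 7 + (W + 0²) = 7 + (W + 0) = 7 + W)
(-9*N(A))*Q(0, 1) = (-9*0)*(7 + 0) = 0*7 = 0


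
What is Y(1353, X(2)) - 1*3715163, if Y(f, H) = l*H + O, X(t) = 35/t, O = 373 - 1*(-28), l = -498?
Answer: -3723477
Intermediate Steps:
O = 401 (O = 373 + 28 = 401)
Y(f, H) = 401 - 498*H (Y(f, H) = -498*H + 401 = 401 - 498*H)
Y(1353, X(2)) - 1*3715163 = (401 - 17430/2) - 1*3715163 = (401 - 17430/2) - 3715163 = (401 - 498*35/2) - 3715163 = (401 - 8715) - 3715163 = -8314 - 3715163 = -3723477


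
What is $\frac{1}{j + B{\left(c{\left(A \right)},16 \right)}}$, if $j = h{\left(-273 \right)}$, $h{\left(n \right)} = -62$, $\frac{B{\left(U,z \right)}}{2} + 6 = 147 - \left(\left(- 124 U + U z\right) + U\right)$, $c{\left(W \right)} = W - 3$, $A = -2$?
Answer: $- \frac{1}{850} \approx -0.0011765$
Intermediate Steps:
$c{\left(W \right)} = -3 + W$ ($c{\left(W \right)} = W - 3 = -3 + W$)
$B{\left(U,z \right)} = 282 + 246 U - 2 U z$ ($B{\left(U,z \right)} = -12 + 2 \left(147 - \left(\left(- 124 U + U z\right) + U\right)\right) = -12 + 2 \left(147 - \left(- 123 U + U z\right)\right) = -12 + 2 \left(147 + 123 U - U z\right) = -12 + \left(294 + 246 U - 2 U z\right) = 282 + 246 U - 2 U z$)
$j = -62$
$\frac{1}{j + B{\left(c{\left(A \right)},16 \right)}} = \frac{1}{-62 + \left(282 + 246 \left(-3 - 2\right) - 2 \left(-3 - 2\right) 16\right)} = \frac{1}{-62 + \left(282 + 246 \left(-5\right) - \left(-10\right) 16\right)} = \frac{1}{-62 + \left(282 - 1230 + 160\right)} = \frac{1}{-62 - 788} = \frac{1}{-850} = - \frac{1}{850}$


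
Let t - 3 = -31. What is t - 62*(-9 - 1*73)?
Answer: 5056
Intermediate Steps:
t = -28 (t = 3 - 31 = -28)
t - 62*(-9 - 1*73) = -28 - 62*(-9 - 1*73) = -28 - 62*(-9 - 73) = -28 - 62*(-82) = -28 + 5084 = 5056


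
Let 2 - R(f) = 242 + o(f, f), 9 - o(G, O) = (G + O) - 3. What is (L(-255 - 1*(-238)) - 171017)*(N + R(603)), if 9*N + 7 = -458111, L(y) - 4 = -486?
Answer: 8566032052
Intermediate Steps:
o(G, O) = 12 - G - O (o(G, O) = 9 - ((G + O) - 3) = 9 - (-3 + G + O) = 9 + (3 - G - O) = 12 - G - O)
L(y) = -482 (L(y) = 4 - 486 = -482)
R(f) = -252 + 2*f (R(f) = 2 - (242 + (12 - f - f)) = 2 - (242 + (12 - 2*f)) = 2 - (254 - 2*f) = 2 + (-254 + 2*f) = -252 + 2*f)
N = -50902 (N = -7/9 + (⅑)*(-458111) = -7/9 - 458111/9 = -50902)
(L(-255 - 1*(-238)) - 171017)*(N + R(603)) = (-482 - 171017)*(-50902 + (-252 + 2*603)) = -171499*(-50902 + (-252 + 1206)) = -171499*(-50902 + 954) = -171499*(-49948) = 8566032052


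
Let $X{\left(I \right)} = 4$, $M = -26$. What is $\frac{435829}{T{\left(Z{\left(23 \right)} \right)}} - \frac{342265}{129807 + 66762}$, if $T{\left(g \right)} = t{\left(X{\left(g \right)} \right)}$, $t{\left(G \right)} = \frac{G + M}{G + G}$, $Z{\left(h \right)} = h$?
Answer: $- \frac{342685647719}{2162259} \approx -1.5849 \cdot 10^{5}$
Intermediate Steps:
$t{\left(G \right)} = \frac{-26 + G}{2 G}$ ($t{\left(G \right)} = \frac{G - 26}{G + G} = \frac{-26 + G}{2 G}$)
$T{\left(g \right)} = - \frac{11}{4}$ ($T{\left(g \right)} = \frac{-26 + 4}{2 \cdot 4} = \frac{1}{2} \cdot \frac{1}{4} \left(-22\right) = - \frac{11}{4}$)
$\frac{435829}{T{\left(Z{\left(23 \right)} \right)}} - \frac{342265}{129807 + 66762} = \frac{435829}{- \frac{11}{4}} - \frac{342265}{129807 + 66762} = 435829 \left(- \frac{4}{11}\right) - \frac{342265}{196569} = - \frac{1743316}{11} - \frac{342265}{196569} = - \frac{342685647719}{2162259}$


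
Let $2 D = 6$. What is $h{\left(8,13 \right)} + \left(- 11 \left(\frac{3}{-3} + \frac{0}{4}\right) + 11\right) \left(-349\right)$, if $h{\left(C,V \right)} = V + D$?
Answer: $-7662$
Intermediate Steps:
$D = 3$ ($D = \frac{1}{2} \cdot 6 = 3$)
$h{\left(C,V \right)} = 3 + V$ ($h{\left(C,V \right)} = V + 3 = 3 + V$)
$h{\left(8,13 \right)} + \left(- 11 \left(\frac{3}{-3} + \frac{0}{4}\right) + 11\right) \left(-349\right) = \left(3 + 13\right) + \left(- 11 \left(\frac{3}{-3} + \frac{0}{4}\right) + 11\right) \left(-349\right) = 16 + \left(- 11 \left(3 \left(- \frac{1}{3}\right) + 0 \cdot \frac{1}{4}\right) + 11\right) \left(-349\right) = 16 + \left(- 11 \left(-1 + 0\right) + 11\right) \left(-349\right) = 16 + \left(\left(-11\right) \left(-1\right) + 11\right) \left(-349\right) = 16 + \left(11 + 11\right) \left(-349\right) = 16 + 22 \left(-349\right) = 16 - 7678 = -7662$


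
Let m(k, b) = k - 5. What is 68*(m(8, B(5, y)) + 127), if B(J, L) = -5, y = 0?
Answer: 8840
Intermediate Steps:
m(k, b) = -5 + k
68*(m(8, B(5, y)) + 127) = 68*((-5 + 8) + 127) = 68*(3 + 127) = 68*130 = 8840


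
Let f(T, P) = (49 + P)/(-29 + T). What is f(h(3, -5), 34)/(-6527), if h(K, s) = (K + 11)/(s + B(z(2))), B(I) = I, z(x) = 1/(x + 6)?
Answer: 3237/8113061 ≈ 0.00039899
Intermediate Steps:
z(x) = 1/(6 + x)
h(K, s) = (11 + K)/(⅛ + s) (h(K, s) = (K + 11)/(s + 1/(6 + 2)) = (11 + K)/(s + 1/8) = (11 + K)/(s + ⅛) = (11 + K)/(⅛ + s))
f(T, P) = (49 + P)/(-29 + T)
f(h(3, -5), 34)/(-6527) = ((49 + 34)/(-29 + 8*(11 + 3)/(1 + 8*(-5))))/(-6527) = (83/(-29 + 8*14/(1 - 40)))*(-1/6527) = (83/(-29 + 8*14/(-39)))*(-1/6527) = (83/(-29 + 8*(-1/39)*14))*(-1/6527) = (83/(-29 - 112/39))*(-1/6527) = (83/(-1243/39))*(-1/6527) = -39/1243*83*(-1/6527) = -3237/1243*(-1/6527) = 3237/8113061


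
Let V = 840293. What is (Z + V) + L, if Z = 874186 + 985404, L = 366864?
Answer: 3066747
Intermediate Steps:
Z = 1859590
(Z + V) + L = (1859590 + 840293) + 366864 = 2699883 + 366864 = 3066747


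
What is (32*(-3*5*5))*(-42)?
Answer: 100800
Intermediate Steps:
(32*(-3*5*5))*(-42) = (32*(-15*5))*(-42) = (32*(-75))*(-42) = -2400*(-42) = 100800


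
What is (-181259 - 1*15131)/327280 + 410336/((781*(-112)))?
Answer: -946708701/178923976 ≈ -5.2911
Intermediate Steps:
(-181259 - 1*15131)/327280 + 410336/((781*(-112))) = (-181259 - 15131)*(1/327280) + 410336/(-87472) = -196390*1/327280 + 410336*(-1/87472) = -19639/32728 - 25646/5467 = -946708701/178923976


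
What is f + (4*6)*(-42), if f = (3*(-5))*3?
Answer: -1053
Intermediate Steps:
f = -45 (f = -15*3 = -45)
f + (4*6)*(-42) = -45 + (4*6)*(-42) = -45 + 24*(-42) = -45 - 1008 = -1053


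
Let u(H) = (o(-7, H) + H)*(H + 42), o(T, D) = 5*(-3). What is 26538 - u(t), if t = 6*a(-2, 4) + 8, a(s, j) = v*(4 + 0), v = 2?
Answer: 22520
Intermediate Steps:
o(T, D) = -15
a(s, j) = 8 (a(s, j) = 2*(4 + 0) = 2*4 = 8)
t = 56 (t = 6*8 + 8 = 48 + 8 = 56)
u(H) = (-15 + H)*(42 + H) (u(H) = (-15 + H)*(H + 42) = (-15 + H)*(42 + H))
26538 - u(t) = 26538 - (-630 + 56² + 27*56) = 26538 - (-630 + 3136 + 1512) = 26538 - 1*4018 = 26538 - 4018 = 22520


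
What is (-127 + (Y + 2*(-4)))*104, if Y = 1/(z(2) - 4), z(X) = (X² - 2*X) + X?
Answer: -14092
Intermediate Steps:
z(X) = X² - X
Y = -½ (Y = 1/(2*(-1 + 2) - 4) = 1/(2*1 - 4) = 1/(2 - 4) = 1/(-2) = -½ ≈ -0.50000)
(-127 + (Y + 2*(-4)))*104 = (-127 + (-½ + 2*(-4)))*104 = (-127 + (-½ - 8))*104 = (-127 - 17/2)*104 = -271/2*104 = -14092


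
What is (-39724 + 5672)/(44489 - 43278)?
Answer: -34052/1211 ≈ -28.119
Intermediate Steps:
(-39724 + 5672)/(44489 - 43278) = -34052/1211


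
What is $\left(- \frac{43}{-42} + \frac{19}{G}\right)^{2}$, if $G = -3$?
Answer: $\frac{49729}{1764} \approx 28.191$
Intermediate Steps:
$\left(- \frac{43}{-42} + \frac{19}{G}\right)^{2} = \left(- \frac{43}{-42} + \frac{19}{-3}\right)^{2} = \left(\left(-43\right) \left(- \frac{1}{42}\right) + 19 \left(- \frac{1}{3}\right)\right)^{2} = \left(\frac{43}{42} - \frac{19}{3}\right)^{2} = \left(- \frac{223}{42}\right)^{2} = \frac{49729}{1764}$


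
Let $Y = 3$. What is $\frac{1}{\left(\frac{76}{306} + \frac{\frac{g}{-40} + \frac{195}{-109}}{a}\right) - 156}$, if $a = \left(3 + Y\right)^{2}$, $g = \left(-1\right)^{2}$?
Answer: $- \frac{889440}{138576551} \approx -0.0064184$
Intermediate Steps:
$g = 1$
$a = 36$ ($a = \left(3 + 3\right)^{2} = 6^{2} = 36$)
$\frac{1}{\left(\frac{76}{306} + \frac{\frac{g}{-40} + \frac{195}{-109}}{a}\right) - 156} = \frac{1}{\left(\frac{76}{306} + \frac{1 \frac{1}{-40} + \frac{195}{-109}}{36}\right) - 156} = \frac{1}{\left(76 \cdot \frac{1}{306} + \left(1 \left(- \frac{1}{40}\right) + 195 \left(- \frac{1}{109}\right)\right) \frac{1}{36}\right) - 156} = \frac{1}{\left(\frac{38}{153} + \left(- \frac{1}{40} - \frac{195}{109}\right) \frac{1}{36}\right) - 156} = \frac{1}{\left(\frac{38}{153} - \frac{7909}{156960}\right) - 156} = \frac{1}{\frac{176089}{889440} - 156} = \frac{1}{- \frac{138576551}{889440}} = - \frac{889440}{138576551}$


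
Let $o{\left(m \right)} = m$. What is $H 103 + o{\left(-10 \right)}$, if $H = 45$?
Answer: $4625$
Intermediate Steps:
$H 103 + o{\left(-10 \right)} = 45 \cdot 103 - 10 = 4635 - 10 = 4625$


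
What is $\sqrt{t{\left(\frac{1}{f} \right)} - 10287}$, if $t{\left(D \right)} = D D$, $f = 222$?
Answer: $\frac{i \sqrt{506984507}}{222} \approx 101.42 i$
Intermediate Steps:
$t{\left(D \right)} = D^{2}$
$\sqrt{t{\left(\frac{1}{f} \right)} - 10287} = \sqrt{\left(\frac{1}{222}\right)^{2} - 10287} = \sqrt{\frac{1}{49284} - 10287} = \sqrt{- \frac{506984507}{49284}} = \frac{i \sqrt{506984507}}{222}$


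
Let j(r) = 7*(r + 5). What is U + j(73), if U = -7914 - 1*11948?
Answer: -19316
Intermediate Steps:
j(r) = 35 + 7*r (j(r) = 7*(5 + r) = 35 + 7*r)
U = -19862 (U = -7914 - 11948 = -19862)
U + j(73) = -19862 + (35 + 7*73) = -19862 + (35 + 511) = -19862 + 546 = -19316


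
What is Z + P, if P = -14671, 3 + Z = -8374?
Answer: -23048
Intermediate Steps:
Z = -8377 (Z = -3 - 8374 = -8377)
Z + P = -8377 - 14671 = -23048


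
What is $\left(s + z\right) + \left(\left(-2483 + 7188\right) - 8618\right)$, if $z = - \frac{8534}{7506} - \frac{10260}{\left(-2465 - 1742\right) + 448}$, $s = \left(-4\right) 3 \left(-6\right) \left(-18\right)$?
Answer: $- \frac{24487880672}{4702509} \approx -5207.4$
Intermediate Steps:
$s = -1296$ ($s = \left(-12\right) \left(-6\right) \left(-18\right) = 72 \left(-18\right) = -1296$)
$z = \frac{7488709}{4702509}$ ($z = \left(-8534\right) \frac{1}{7506} - \frac{10260}{-4207 + 448} = - \frac{4267}{3753} - \frac{10260}{-3759} = - \frac{4267}{3753} - - \frac{3420}{1253} = - \frac{4267}{3753} + \frac{3420}{1253} = \frac{7488709}{4702509} \approx 1.5925$)
$\left(s + z\right) + \left(\left(-2483 + 7188\right) - 8618\right) = \left(-1296 + \frac{7488709}{4702509}\right) + \left(\left(-2483 + 7188\right) - 8618\right) = - \frac{6086962955}{4702509} + \left(4705 - 8618\right) = - \frac{6086962955}{4702509} - 3913 = - \frac{24487880672}{4702509}$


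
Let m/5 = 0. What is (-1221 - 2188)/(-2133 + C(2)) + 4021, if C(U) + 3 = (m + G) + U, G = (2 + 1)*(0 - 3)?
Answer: 8620412/2143 ≈ 4022.6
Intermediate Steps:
m = 0 (m = 5*0 = 0)
G = -9 (G = 3*(-3) = -9)
C(U) = -12 + U (C(U) = -3 + ((0 - 9) + U) = -3 + (-9 + U) = -12 + U)
(-1221 - 2188)/(-2133 + C(2)) + 4021 = (-1221 - 2188)/(-2133 + (-12 + 2)) + 4021 = -3409/(-2133 - 10) + 4021 = -3409/(-2143) + 4021 = -3409*(-1/2143) + 4021 = 3409/2143 + 4021 = 8620412/2143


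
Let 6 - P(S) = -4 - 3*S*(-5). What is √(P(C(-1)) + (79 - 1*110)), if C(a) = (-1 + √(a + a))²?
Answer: √(-6 + 30*I*√2) ≈ 4.2924 + 4.9421*I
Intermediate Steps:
C(a) = (-1 + √2*√a)² (C(a) = (-1 + √(2*a))² = (-1 + √2*√a)²)
P(S) = 10 - 15*S (P(S) = 6 - (-4 - 3*S*(-5)) = 6 - (-4 - (-15)*S) = 6 - (-4 + 15*S) = 6 + (4 - 15*S) = 10 - 15*S)
√(P(C(-1)) + (79 - 1*110)) = √((10 - 15*(-1 + √2*√(-1))²) + (79 - 1*110)) = √((10 - 15*(-1 + √2*I)²) + (79 - 110)) = √((10 - 15*(-1 + I*√2)²) - 31) = √(-21 - 15*(-1 + I*√2)²)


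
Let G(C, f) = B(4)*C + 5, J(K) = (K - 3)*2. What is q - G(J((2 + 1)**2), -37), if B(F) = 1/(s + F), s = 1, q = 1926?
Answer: 9593/5 ≈ 1918.6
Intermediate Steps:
B(F) = 1/(1 + F)
J(K) = -6 + 2*K (J(K) = (-3 + K)*2 = -6 + 2*K)
G(C, f) = 5 + C/5 (G(C, f) = C/(1 + 4) + 5 = C/5 + 5 = 5 + C/5)
q - G(J((2 + 1)**2), -37) = 1926 - (5 + (-6 + 2*(2 + 1)**2)/5) = 1926 - (5 + (-6 + 2*3**2)/5) = 1926 - (5 + (-6 + 2*9)/5) = 1926 - (5 + (-6 + 18)/5) = 1926 - (5 + (1/5)*12) = 1926 - (5 + 12/5) = 1926 - 1*37/5 = 1926 - 37/5 = 9593/5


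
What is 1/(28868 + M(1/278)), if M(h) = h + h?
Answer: 139/4012653 ≈ 3.4640e-5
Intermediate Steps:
M(h) = 2*h
1/(28868 + M(1/278)) = 1/(28868 + 2/278) = 1/(28868 + 2*(1/278)) = 1/(28868 + 1/139) = 1/(4012653/139) = 139/4012653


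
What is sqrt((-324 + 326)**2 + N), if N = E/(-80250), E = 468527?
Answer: I*sqrt(473561670)/16050 ≈ 1.3559*I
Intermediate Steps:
N = -468527/80250 (N = 468527/(-80250) = 468527*(-1/80250) = -468527/80250 ≈ -5.8383)
sqrt((-324 + 326)**2 + N) = sqrt((-324 + 326)**2 - 468527/80250) = sqrt(2**2 - 468527/80250) = sqrt(4 - 468527/80250) = sqrt(-147527/80250) = I*sqrt(473561670)/16050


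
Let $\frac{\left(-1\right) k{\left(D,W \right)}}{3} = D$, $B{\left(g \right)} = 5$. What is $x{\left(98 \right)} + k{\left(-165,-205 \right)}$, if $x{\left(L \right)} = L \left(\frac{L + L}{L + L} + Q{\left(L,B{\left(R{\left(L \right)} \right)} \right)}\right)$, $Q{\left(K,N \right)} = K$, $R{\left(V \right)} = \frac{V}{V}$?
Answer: $10197$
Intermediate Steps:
$R{\left(V \right)} = 1$
$k{\left(D,W \right)} = - 3 D$
$x{\left(L \right)} = L \left(1 + L\right)$ ($x{\left(L \right)} = L \left(\frac{L + L}{L + L} + L\right) = L \left(\frac{2 L}{2 L} + L\right) = L \left(2 L \frac{1}{2 L} + L\right) = L \left(1 + L\right)$)
$x{\left(98 \right)} + k{\left(-165,-205 \right)} = 98 \left(1 + 98\right) - -495 = 98 \cdot 99 + 495 = 9702 + 495 = 10197$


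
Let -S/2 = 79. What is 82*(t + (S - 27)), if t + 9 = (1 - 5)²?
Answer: -14596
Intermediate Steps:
S = -158 (S = -2*79 = -158)
t = 7 (t = -9 + (1 - 5)² = -9 + (-4)² = -9 + 16 = 7)
82*(t + (S - 27)) = 82*(7 + (-158 - 27)) = 82*(7 - 185) = 82*(-178) = -14596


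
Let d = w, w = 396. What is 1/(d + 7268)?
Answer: 1/7664 ≈ 0.00013048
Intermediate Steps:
d = 396
1/(d + 7268) = 1/(396 + 7268) = 1/7664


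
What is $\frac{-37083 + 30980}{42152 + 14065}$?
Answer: $- \frac{6103}{56217} \approx -0.10856$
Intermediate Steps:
$\frac{-37083 + 30980}{42152 + 14065} = - \frac{6103}{56217}$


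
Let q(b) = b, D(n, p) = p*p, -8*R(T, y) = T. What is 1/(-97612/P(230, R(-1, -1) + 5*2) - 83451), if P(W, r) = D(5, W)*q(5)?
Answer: -2875/239922686 ≈ -1.1983e-5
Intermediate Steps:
R(T, y) = -T/8
D(n, p) = p**2
P(W, r) = 5*W**2 (P(W, r) = W**2*5 = 5*W**2)
1/(-97612/P(230, R(-1, -1) + 5*2) - 83451) = 1/(-97612/(5*230**2) - 83451) = 1/(-97612/(5*52900) - 83451) = 1/(-97612/264500 - 83451) = 1/(-97612*1/264500 - 83451) = 1/(-1061/2875 - 83451) = 1/(-239922686/2875) = -2875/239922686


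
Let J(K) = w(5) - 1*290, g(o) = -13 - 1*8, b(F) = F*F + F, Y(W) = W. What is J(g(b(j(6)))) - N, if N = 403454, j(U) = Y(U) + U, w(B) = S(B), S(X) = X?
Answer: -403739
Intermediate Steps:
w(B) = B
j(U) = 2*U (j(U) = U + U = 2*U)
b(F) = F + F**2 (b(F) = F**2 + F = F + F**2)
g(o) = -21 (g(o) = -13 - 8 = -21)
J(K) = -285 (J(K) = 5 - 1*290 = 5 - 290 = -285)
J(g(b(j(6)))) - N = -285 - 1*403454 = -285 - 403454 = -403739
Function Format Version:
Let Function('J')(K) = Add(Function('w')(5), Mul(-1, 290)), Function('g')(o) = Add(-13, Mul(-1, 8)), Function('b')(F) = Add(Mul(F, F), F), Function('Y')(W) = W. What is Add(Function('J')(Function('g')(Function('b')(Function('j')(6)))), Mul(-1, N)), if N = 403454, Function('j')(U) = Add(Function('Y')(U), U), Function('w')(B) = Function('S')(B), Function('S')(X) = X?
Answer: -403739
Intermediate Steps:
Function('w')(B) = B
Function('j')(U) = Mul(2, U) (Function('j')(U) = Add(U, U) = Mul(2, U))
Function('b')(F) = Add(F, Pow(F, 2)) (Function('b')(F) = Add(Pow(F, 2), F) = Add(F, Pow(F, 2)))
Function('g')(o) = -21 (Function('g')(o) = Add(-13, -8) = -21)
Function('J')(K) = -285 (Function('J')(K) = Add(5, Mul(-1, 290)) = Add(5, -290) = -285)
Add(Function('J')(Function('g')(Function('b')(Function('j')(6)))), Mul(-1, N)) = Add(-285, Mul(-1, 403454)) = Add(-285, -403454) = -403739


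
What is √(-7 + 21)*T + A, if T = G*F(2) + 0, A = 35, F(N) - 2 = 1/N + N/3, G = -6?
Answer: 35 - 19*√14 ≈ -36.091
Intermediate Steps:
F(N) = 2 + 1/N + N/3 (F(N) = 2 + (1/N + N/3) = 2 + 1/N + N/3)
T = -19 (T = -6*(2 + 1/2 + (⅓)*2) + 0 = -6*(2 + ½ + ⅔) + 0 = -6*19/6 + 0 = -19 + 0 = -19)
√(-7 + 21)*T + A = √(-7 + 21)*(-19) + 35 = √14*(-19) + 35 = -19*√14 + 35 = 35 - 19*√14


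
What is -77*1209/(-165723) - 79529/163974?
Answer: 695015705/9058087734 ≈ 0.076729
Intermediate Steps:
-77*1209/(-165723) - 79529/163974 = -93093*(-1/165723) - 79529*1/163974 = 31031/55241 - 79529/163974 = 695015705/9058087734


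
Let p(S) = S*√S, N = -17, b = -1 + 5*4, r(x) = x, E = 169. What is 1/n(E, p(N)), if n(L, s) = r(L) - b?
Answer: 1/150 ≈ 0.0066667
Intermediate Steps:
b = 19 (b = -1 + 20 = 19)
p(S) = S^(3/2)
n(L, s) = -19 + L (n(L, s) = L - 1*19 = L - 19 = -19 + L)
1/n(E, p(N)) = 1/(-19 + 169) = 1/150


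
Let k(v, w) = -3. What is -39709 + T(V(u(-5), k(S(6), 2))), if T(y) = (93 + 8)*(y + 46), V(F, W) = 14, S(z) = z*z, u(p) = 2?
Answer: -33649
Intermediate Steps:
S(z) = z²
T(y) = 4646 + 101*y (T(y) = 101*(46 + y) = 4646 + 101*y)
-39709 + T(V(u(-5), k(S(6), 2))) = -39709 + (4646 + 101*14) = -39709 + (4646 + 1414) = -39709 + 6060 = -33649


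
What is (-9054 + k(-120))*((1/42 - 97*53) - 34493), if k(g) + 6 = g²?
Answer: -1481518030/7 ≈ -2.1165e+8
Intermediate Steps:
k(g) = -6 + g²
(-9054 + k(-120))*((1/42 - 97*53) - 34493) = (-9054 + (-6 + (-120)²))*((1/42 - 97*53) - 34493) = (-9054 + (-6 + 14400))*((1/42 - 5141) - 34493) = (-9054 + 14394)*(-215921/42 - 34493) = 5340*(-1664627/42) = -1481518030/7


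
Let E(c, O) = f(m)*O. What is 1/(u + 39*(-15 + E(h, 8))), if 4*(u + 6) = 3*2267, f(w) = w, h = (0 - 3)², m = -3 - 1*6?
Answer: -4/6795 ≈ -0.00058867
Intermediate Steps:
m = -9 (m = -3 - 6 = -9)
h = 9 (h = (-3)² = 9)
u = 6777/4 (u = -6 + (3*2267)/4 = -6 + (¼)*6801 = -6 + 6801/4 = 6777/4 ≈ 1694.3)
E(c, O) = -9*O
1/(u + 39*(-15 + E(h, 8))) = 1/(6777/4 + 39*(-15 - 9*8)) = 1/(6777/4 + 39*(-15 - 72)) = 1/(6777/4 + 39*(-87)) = 1/(6777/4 - 3393) = 1/(-6795/4) = -4/6795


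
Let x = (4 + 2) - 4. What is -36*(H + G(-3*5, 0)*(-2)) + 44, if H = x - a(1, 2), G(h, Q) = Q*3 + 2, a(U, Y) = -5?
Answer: -64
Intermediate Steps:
G(h, Q) = 2 + 3*Q (G(h, Q) = 3*Q + 2 = 2 + 3*Q)
x = 2 (x = 6 - 4 = 2)
H = 7 (H = 2 - 1*(-5) = 2 + 5 = 7)
-36*(H + G(-3*5, 0)*(-2)) + 44 = -36*(7 + (2 + 3*0)*(-2)) + 44 = -36*(7 + (2 + 0)*(-2)) + 44 = -36*(7 + 2*(-2)) + 44 = -36*(7 - 4) + 44 = -36*3 + 44 = -108 + 44 = -64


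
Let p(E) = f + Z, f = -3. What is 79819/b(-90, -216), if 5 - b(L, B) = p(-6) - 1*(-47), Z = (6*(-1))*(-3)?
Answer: -4201/3 ≈ -1400.3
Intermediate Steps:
Z = 18 (Z = -6*(-3) = 18)
p(E) = 15 (p(E) = -3 + 18 = 15)
b(L, B) = -57 (b(L, B) = 5 - (15 - 1*(-47)) = 5 - (15 + 47) = 5 - 1*62 = 5 - 62 = -57)
79819/b(-90, -216) = 79819/(-57) = 79819*(-1/57) = -4201/3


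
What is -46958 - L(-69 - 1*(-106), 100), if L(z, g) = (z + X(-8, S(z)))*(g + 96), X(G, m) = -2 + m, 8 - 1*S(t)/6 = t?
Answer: -19714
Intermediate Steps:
S(t) = 48 - 6*t
L(z, g) = (46 - 5*z)*(96 + g) (L(z, g) = (z + (-2 + (48 - 6*z)))*(g + 96) = (z + (46 - 6*z))*(96 + g) = (46 - 5*z)*(96 + g))
-46958 - L(-69 - 1*(-106), 100) = -46958 - (4416 - 480*(-69 - 1*(-106)) + 46*100 - 5*100*(-69 - 1*(-106))) = -46958 - (4416 - 480*(-69 + 106) + 4600 - 5*100*(-69 + 106)) = -46958 - (4416 - 480*37 + 4600 - 5*100*37) = -46958 - (4416 - 17760 + 4600 - 18500) = -46958 - 1*(-27244) = -46958 + 27244 = -19714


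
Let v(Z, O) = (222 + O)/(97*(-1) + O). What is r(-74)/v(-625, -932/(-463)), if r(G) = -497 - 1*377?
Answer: 19218823/51859 ≈ 370.60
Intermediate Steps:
r(G) = -874 (r(G) = -497 - 377 = -874)
v(Z, O) = (222 + O)/(-97 + O)
r(-74)/v(-625, -932/(-463)) = -874*(-97 - 932/(-463))/(222 - 932/(-463)) = -874*(-97 - 932*(-1/463))/(222 - 932*(-1/463)) = -874*(-97 + 932/463)/(222 + 932/463) = -874/((103718/463)/(-43979/463)) = -874/((-463/43979*103718/463)) = -874/(-103718/43979) = -874*(-43979/103718) = 19218823/51859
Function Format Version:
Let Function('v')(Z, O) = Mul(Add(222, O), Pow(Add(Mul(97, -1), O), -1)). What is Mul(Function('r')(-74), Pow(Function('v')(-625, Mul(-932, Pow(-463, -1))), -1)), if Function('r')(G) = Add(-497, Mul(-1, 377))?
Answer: Rational(19218823, 51859) ≈ 370.60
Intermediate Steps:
Function('r')(G) = -874 (Function('r')(G) = Add(-497, -377) = -874)
Function('v')(Z, O) = Mul(Pow(Add(-97, O), -1), Add(222, O)) (Function('v')(Z, O) = Mul(Add(222, O), Pow(Add(-97, O), -1)) = Mul(Pow(Add(-97, O), -1), Add(222, O)))
Mul(Function('r')(-74), Pow(Function('v')(-625, Mul(-932, Pow(-463, -1))), -1)) = Mul(-874, Pow(Mul(Pow(Add(-97, Mul(-932, Pow(-463, -1))), -1), Add(222, Mul(-932, Pow(-463, -1)))), -1)) = Mul(-874, Pow(Mul(Pow(Add(-97, Mul(-932, Rational(-1, 463))), -1), Add(222, Mul(-932, Rational(-1, 463)))), -1)) = Mul(-874, Pow(Mul(Pow(Add(-97, Rational(932, 463)), -1), Add(222, Rational(932, 463))), -1)) = Mul(-874, Pow(Mul(Pow(Rational(-43979, 463), -1), Rational(103718, 463)), -1)) = Mul(-874, Pow(Mul(Rational(-463, 43979), Rational(103718, 463)), -1)) = Mul(-874, Pow(Rational(-103718, 43979), -1)) = Mul(-874, Rational(-43979, 103718)) = Rational(19218823, 51859)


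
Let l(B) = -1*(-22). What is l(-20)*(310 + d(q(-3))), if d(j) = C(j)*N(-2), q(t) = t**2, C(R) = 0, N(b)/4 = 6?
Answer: 6820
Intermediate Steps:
l(B) = 22
N(b) = 24 (N(b) = 4*6 = 24)
d(j) = 0 (d(j) = 0*24 = 0)
l(-20)*(310 + d(q(-3))) = 22*(310 + 0) = 22*310 = 6820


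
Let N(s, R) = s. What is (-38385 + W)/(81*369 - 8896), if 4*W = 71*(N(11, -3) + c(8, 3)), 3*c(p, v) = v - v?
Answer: -152759/83972 ≈ -1.8192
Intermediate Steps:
c(p, v) = 0 (c(p, v) = (v - v)/3 = (⅓)*0 = 0)
W = 781/4 (W = (71*(11 + 0))/4 = (71*11)/4 = (¼)*781 = 781/4 ≈ 195.25)
(-38385 + W)/(81*369 - 8896) = (-38385 + 781/4)/(81*369 - 8896) = -152759/(4*(29889 - 8896)) = -152759/4/20993 = -152759/4*1/20993 = -152759/83972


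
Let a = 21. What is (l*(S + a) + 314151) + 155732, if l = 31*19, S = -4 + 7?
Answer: 484019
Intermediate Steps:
S = 3
l = 589
(l*(S + a) + 314151) + 155732 = (589*(3 + 21) + 314151) + 155732 = (589*24 + 314151) + 155732 = (14136 + 314151) + 155732 = 328287 + 155732 = 484019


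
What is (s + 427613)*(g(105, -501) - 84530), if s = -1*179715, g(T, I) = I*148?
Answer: -39335958844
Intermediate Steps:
g(T, I) = 148*I
s = -179715
(s + 427613)*(g(105, -501) - 84530) = (-179715 + 427613)*(148*(-501) - 84530) = 247898*(-74148 - 84530) = 247898*(-158678) = -39335958844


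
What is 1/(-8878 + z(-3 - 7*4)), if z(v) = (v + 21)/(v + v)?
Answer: -31/275213 ≈ -0.00011264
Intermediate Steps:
z(v) = (21 + v)/(2*v) (z(v) = (21 + v)/((2*v)) = (21 + v)*(1/(2*v)) = (21 + v)/(2*v))
1/(-8878 + z(-3 - 7*4)) = 1/(-8878 + (21 + (-3 - 7*4))/(2*(-3 - 7*4))) = 1/(-8878 + (21 + (-3 - 1*28))/(2*(-3 - 1*28))) = 1/(-8878 + (21 + (-3 - 28))/(2*(-3 - 28))) = 1/(-8878 + (½)*(21 - 31)/(-31)) = 1/(-8878 + (½)*(-1/31)*(-10)) = 1/(-8878 + 5/31) = 1/(-275213/31) = -31/275213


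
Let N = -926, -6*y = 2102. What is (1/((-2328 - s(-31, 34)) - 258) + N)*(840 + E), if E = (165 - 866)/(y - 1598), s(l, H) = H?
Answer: -11916871018263/15313900 ≈ -7.7817e+5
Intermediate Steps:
y = -1051/3 (y = -⅙*2102 = -1051/3 ≈ -350.33)
E = 2103/5845 (E = (165 - 866)/(-1051/3 - 1598) = -701/(-5845/3) = -701*(-3/5845) = 2103/5845 ≈ 0.35979)
(1/((-2328 - s(-31, 34)) - 258) + N)*(840 + E) = (1/((-2328 - 1*34) - 258) - 926)*(840 + 2103/5845) = (1/((-2328 - 34) - 258) - 926)*(4911903/5845) = (1/(-2362 - 258) - 926)*(4911903/5845) = (1/(-2620) - 926)*(4911903/5845) = (-1/2620 - 926)*(4911903/5845) = -2426121/2620*4911903/5845 = -11916871018263/15313900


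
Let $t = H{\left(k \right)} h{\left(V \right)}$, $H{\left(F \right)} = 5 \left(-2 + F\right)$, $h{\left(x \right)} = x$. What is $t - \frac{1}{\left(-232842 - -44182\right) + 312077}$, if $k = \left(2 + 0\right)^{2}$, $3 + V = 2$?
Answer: $- \frac{1234171}{123417} \approx -10.0$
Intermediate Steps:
$V = -1$ ($V = -3 + 2 = -1$)
$k = 4$ ($k = 2^{2} = 4$)
$H{\left(F \right)} = -10 + 5 F$
$t = -10$ ($t = \left(-10 + 5 \cdot 4\right) \left(-1\right) = \left(-10 + 20\right) \left(-1\right) = 10 \left(-1\right) = -10$)
$t - \frac{1}{\left(-232842 - -44182\right) + 312077} = -10 - \frac{1}{\left(-232842 - -44182\right) + 312077} = -10 - \frac{1}{\left(-232842 + 44182\right) + 312077} = -10 - \frac{1}{-188660 + 312077} = -10 - \frac{1}{123417} = - \frac{1234171}{123417}$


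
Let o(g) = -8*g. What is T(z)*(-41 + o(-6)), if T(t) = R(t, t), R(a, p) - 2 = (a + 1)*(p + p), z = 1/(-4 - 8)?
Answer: 931/72 ≈ 12.931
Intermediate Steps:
z = -1/12 (z = 1/(-12) = -1/12 ≈ -0.083333)
R(a, p) = 2 + 2*p*(1 + a) (R(a, p) = 2 + (a + 1)*(p + p) = 2 + (1 + a)*(2*p) = 2 + 2*p*(1 + a))
T(t) = 2 + 2*t + 2*t² (T(t) = 2 + 2*t + 2*t*t = 2 + 2*t + 2*t²)
T(z)*(-41 + o(-6)) = (2 + 2*(-1/12) + 2*(-1/12)²)*(-41 - 8*(-6)) = (2 - ⅙ + 2*(1/144))*(-41 + 48) = (2 - ⅙ + 1/72)*7 = (133/72)*7 = 931/72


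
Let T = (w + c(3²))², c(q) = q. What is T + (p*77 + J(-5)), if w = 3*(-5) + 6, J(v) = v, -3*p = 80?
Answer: -6175/3 ≈ -2058.3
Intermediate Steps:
p = -80/3 (p = -⅓*80 = -80/3 ≈ -26.667)
w = -9 (w = -15 + 6 = -9)
T = 0 (T = (-9 + 3²)² = (-9 + 9)² = 0² = 0)
T + (p*77 + J(-5)) = 0 + (-80/3*77 - 5) = 0 + (-6160/3 - 5) = 0 - 6175/3 = -6175/3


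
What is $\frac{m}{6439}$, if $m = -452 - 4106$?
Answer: $- \frac{4558}{6439} \approx -0.70787$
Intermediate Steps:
$m = -4558$
$\frac{m}{6439} = - \frac{4558}{6439}$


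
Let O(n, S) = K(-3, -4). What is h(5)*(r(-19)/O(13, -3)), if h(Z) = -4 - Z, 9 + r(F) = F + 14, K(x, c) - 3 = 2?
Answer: 126/5 ≈ 25.200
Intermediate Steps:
K(x, c) = 5 (K(x, c) = 3 + 2 = 5)
O(n, S) = 5
r(F) = 5 + F (r(F) = -9 + (F + 14) = -9 + (14 + F) = 5 + F)
h(5)*(r(-19)/O(13, -3)) = (-4 - 1*5)*((5 - 19)/5) = (-4 - 5)*(-14*1/5) = -9*(-14/5) = 126/5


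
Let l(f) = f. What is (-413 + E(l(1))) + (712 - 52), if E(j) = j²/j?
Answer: 248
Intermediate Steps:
E(j) = j
(-413 + E(l(1))) + (712 - 52) = (-413 + 1) + (712 - 52) = -412 + 660 = 248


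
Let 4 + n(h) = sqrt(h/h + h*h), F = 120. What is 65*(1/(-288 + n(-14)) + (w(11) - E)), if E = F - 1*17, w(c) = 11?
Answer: -508719640/85067 - 65*sqrt(197)/85067 ≈ -5980.2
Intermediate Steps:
n(h) = -4 + sqrt(1 + h**2) (n(h) = -4 + sqrt(h/h + h*h) = -4 + sqrt(1 + h**2))
E = 103 (E = 120 - 1*17 = 120 - 17 = 103)
65*(1/(-288 + n(-14)) + (w(11) - E)) = 65*(1/(-288 + (-4 + sqrt(1 + (-14)**2))) + (11 - 1*103)) = 65*(1/(-288 + (-4 + sqrt(1 + 196))) + (11 - 103)) = 65*(1/(-288 + (-4 + sqrt(197))) - 92) = 65*(1/(-292 + sqrt(197)) - 92) = 65*(-92 + 1/(-292 + sqrt(197))) = -5980 + 65/(-292 + sqrt(197))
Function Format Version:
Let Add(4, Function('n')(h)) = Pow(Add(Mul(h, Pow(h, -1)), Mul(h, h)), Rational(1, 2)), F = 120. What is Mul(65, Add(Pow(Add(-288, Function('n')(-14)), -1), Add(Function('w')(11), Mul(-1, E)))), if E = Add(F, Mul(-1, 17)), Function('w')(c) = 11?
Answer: Add(Rational(-508719640, 85067), Mul(Rational(-65, 85067), Pow(197, Rational(1, 2)))) ≈ -5980.2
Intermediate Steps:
Function('n')(h) = Add(-4, Pow(Add(1, Pow(h, 2)), Rational(1, 2))) (Function('n')(h) = Add(-4, Pow(Add(Mul(h, Pow(h, -1)), Mul(h, h)), Rational(1, 2))) = Add(-4, Pow(Add(1, Pow(h, 2)), Rational(1, 2))))
E = 103 (E = Add(120, Mul(-1, 17)) = Add(120, -17) = 103)
Mul(65, Add(Pow(Add(-288, Function('n')(-14)), -1), Add(Function('w')(11), Mul(-1, E)))) = Mul(65, Add(Pow(Add(-288, Add(-4, Pow(Add(1, Pow(-14, 2)), Rational(1, 2)))), -1), Add(11, Mul(-1, 103)))) = Mul(65, Add(Pow(Add(-288, Add(-4, Pow(Add(1, 196), Rational(1, 2)))), -1), Add(11, -103))) = Mul(65, Add(Pow(Add(-288, Add(-4, Pow(197, Rational(1, 2)))), -1), -92)) = Mul(65, Add(Pow(Add(-292, Pow(197, Rational(1, 2))), -1), -92)) = Mul(65, Add(-92, Pow(Add(-292, Pow(197, Rational(1, 2))), -1))) = Add(-5980, Mul(65, Pow(Add(-292, Pow(197, Rational(1, 2))), -1)))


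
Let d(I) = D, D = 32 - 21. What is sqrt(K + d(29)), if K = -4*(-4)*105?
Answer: sqrt(1691) ≈ 41.122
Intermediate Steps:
D = 11
d(I) = 11
K = 1680 (K = 16*105 = 1680)
sqrt(K + d(29)) = sqrt(1680 + 11) = sqrt(1691)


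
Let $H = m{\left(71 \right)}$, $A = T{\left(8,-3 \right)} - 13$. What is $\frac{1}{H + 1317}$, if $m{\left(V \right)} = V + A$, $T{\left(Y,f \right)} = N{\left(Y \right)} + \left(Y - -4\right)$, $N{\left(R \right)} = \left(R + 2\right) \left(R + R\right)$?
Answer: $\frac{1}{1547} \approx 0.00064641$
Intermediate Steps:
$N{\left(R \right)} = 2 R \left(2 + R\right)$ ($N{\left(R \right)} = \left(2 + R\right) 2 R = 2 R \left(2 + R\right)$)
$T{\left(Y,f \right)} = 4 + Y + 2 Y \left(2 + Y\right)$ ($T{\left(Y,f \right)} = 2 Y \left(2 + Y\right) + \left(Y - -4\right) = 2 Y \left(2 + Y\right) + \left(Y + 4\right) = 2 Y \left(2 + Y\right) + \left(4 + Y\right) = 4 + Y + 2 Y \left(2 + Y\right)$)
$A = 159$ ($A = \left(4 + 8 + 2 \cdot 8 \left(2 + 8\right)\right) - 13 = \left(4 + 8 + 2 \cdot 8 \cdot 10\right) - 13 = \left(4 + 8 + 160\right) - 13 = 172 - 13 = 159$)
$m{\left(V \right)} = 159 + V$ ($m{\left(V \right)} = V + 159 = 159 + V$)
$H = 230$ ($H = 159 + 71 = 230$)
$\frac{1}{H + 1317} = \frac{1}{230 + 1317} = \frac{1}{1547}$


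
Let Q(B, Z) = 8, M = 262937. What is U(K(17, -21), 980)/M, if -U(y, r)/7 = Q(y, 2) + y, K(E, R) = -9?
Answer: 7/262937 ≈ 2.6622e-5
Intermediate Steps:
U(y, r) = -56 - 7*y (U(y, r) = -7*(8 + y) = -56 - 7*y)
U(K(17, -21), 980)/M = (-56 - 7*(-9))/262937 = (-56 + 63)*(1/262937) = 7*(1/262937) = 7/262937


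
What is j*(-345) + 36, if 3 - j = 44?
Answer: 14181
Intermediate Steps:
j = -41 (j = 3 - 1*44 = 3 - 44 = -41)
j*(-345) + 36 = -41*(-345) + 36 = 14145 + 36 = 14181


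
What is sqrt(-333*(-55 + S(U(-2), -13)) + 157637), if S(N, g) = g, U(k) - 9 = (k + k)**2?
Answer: sqrt(180281) ≈ 424.60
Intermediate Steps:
U(k) = 9 + 4*k**2 (U(k) = 9 + (k + k)**2 = 9 + (2*k)**2 = 9 + 4*k**2)
sqrt(-333*(-55 + S(U(-2), -13)) + 157637) = sqrt(-333*(-55 - 13) + 157637) = sqrt(-333*(-68) + 157637) = sqrt(22644 + 157637) = sqrt(180281)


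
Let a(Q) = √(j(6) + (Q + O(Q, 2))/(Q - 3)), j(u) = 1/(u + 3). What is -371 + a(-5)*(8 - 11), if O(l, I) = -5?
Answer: -749/2 ≈ -374.50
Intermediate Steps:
j(u) = 1/(3 + u)
a(Q) = √(⅑ + (-5 + Q)/(-3 + Q)) (a(Q) = √(1/(3 + 6) + (Q - 5)/(Q - 3)) = √(1/9 + (-5 + Q)/(-3 + Q)) = √(⅑ + (-5 + Q)/(-3 + Q)))
-371 + a(-5)*(8 - 11) = -371 + (√2*√((-24 + 5*(-5))/(-3 - 5))/3)*(8 - 11) = -371 + (√2*√((-24 - 25)/(-8))/3)*(-3) = -371 + (√2*√(-⅛*(-49))/3)*(-3) = -371 + (√2*√(49/8)/3)*(-3) = -371 + (√2*(7*√2/4)/3)*(-3) = -371 + (7/6)*(-3) = -371 - 7/2 = -749/2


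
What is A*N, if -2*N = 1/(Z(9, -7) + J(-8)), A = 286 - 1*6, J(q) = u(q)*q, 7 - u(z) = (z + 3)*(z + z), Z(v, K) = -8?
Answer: -35/144 ≈ -0.24306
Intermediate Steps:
u(z) = 7 - 2*z*(3 + z) (u(z) = 7 - (z + 3)*(z + z) = 7 - (3 + z)*2*z = 7 - 2*z*(3 + z))
J(q) = q*(7 - 6*q - 2*q²) (J(q) = (7 - 6*q - 2*q²)*q = q*(7 - 6*q - 2*q²))
A = 280 (A = 286 - 6 = 280)
N = -1/1152 (N = -1/(2*(-8 - 8*(7 - 6*(-8) - 2*(-8)²))) = -1/(2*(-8 - 8*(7 + 48 - 2*64))) = -1/(2*(-8 - 8*(7 + 48 - 128))) = -1/(2*(-8 - 8*(-73))) = -1/(2*(-8 + 584)) = -½/576 = -½*1/576 = -1/1152 ≈ -0.00086806)
A*N = 280*(-1/1152) = -35/144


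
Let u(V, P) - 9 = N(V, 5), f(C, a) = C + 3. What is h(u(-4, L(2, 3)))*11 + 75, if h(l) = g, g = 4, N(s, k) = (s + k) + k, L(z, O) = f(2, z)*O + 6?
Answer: 119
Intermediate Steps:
f(C, a) = 3 + C
L(z, O) = 6 + 5*O (L(z, O) = (3 + 2)*O + 6 = 5*O + 6 = 6 + 5*O)
N(s, k) = s + 2*k (N(s, k) = (k + s) + k = s + 2*k)
u(V, P) = 19 + V (u(V, P) = 9 + (V + 2*5) = 9 + (V + 10) = 9 + (10 + V) = 19 + V)
h(l) = 4
h(u(-4, L(2, 3)))*11 + 75 = 4*11 + 75 = 44 + 75 = 119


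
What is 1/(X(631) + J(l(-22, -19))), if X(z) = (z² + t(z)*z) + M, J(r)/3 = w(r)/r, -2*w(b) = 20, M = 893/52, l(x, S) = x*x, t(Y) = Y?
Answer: 6292/5010565687 ≈ 1.2557e-6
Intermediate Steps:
l(x, S) = x²
M = 893/52 (M = 893*(1/52) = 893/52 ≈ 17.173)
w(b) = -10 (w(b) = -½*20 = -10)
J(r) = -30/r (J(r) = 3*(-10/r) = -30/r)
X(z) = 893/52 + 2*z² (X(z) = (z² + z*z) + 893/52 = (z² + z²) + 893/52 = 2*z² + 893/52 = 893/52 + 2*z²)
1/(X(631) + J(l(-22, -19))) = 1/((893/52 + 2*631²) - 30/((-22)²)) = 1/((893/52 + 2*398161) - 30/484) = 1/((893/52 + 796322) - 30*1/484) = 1/(41409637/52 - 15/242) = 1/(5010565687/6292) = 6292/5010565687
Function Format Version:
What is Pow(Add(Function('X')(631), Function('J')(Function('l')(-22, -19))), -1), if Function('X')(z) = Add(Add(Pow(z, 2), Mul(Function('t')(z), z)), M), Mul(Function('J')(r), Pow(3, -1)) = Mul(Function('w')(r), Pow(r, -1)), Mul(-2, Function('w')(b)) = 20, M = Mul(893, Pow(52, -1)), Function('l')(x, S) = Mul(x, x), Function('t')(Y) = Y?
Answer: Rational(6292, 5010565687) ≈ 1.2557e-6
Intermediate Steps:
Function('l')(x, S) = Pow(x, 2)
M = Rational(893, 52) (M = Mul(893, Rational(1, 52)) = Rational(893, 52) ≈ 17.173)
Function('w')(b) = -10 (Function('w')(b) = Mul(Rational(-1, 2), 20) = -10)
Function('J')(r) = Mul(-30, Pow(r, -1)) (Function('J')(r) = Mul(3, Mul(-10, Pow(r, -1))) = Mul(-30, Pow(r, -1)))
Function('X')(z) = Add(Rational(893, 52), Mul(2, Pow(z, 2))) (Function('X')(z) = Add(Add(Pow(z, 2), Mul(z, z)), Rational(893, 52)) = Add(Add(Pow(z, 2), Pow(z, 2)), Rational(893, 52)) = Add(Mul(2, Pow(z, 2)), Rational(893, 52)) = Add(Rational(893, 52), Mul(2, Pow(z, 2))))
Pow(Add(Function('X')(631), Function('J')(Function('l')(-22, -19))), -1) = Pow(Add(Add(Rational(893, 52), Mul(2, Pow(631, 2))), Mul(-30, Pow(Pow(-22, 2), -1))), -1) = Pow(Add(Add(Rational(893, 52), Mul(2, 398161)), Mul(-30, Pow(484, -1))), -1) = Pow(Add(Add(Rational(893, 52), 796322), Mul(-30, Rational(1, 484))), -1) = Pow(Add(Rational(41409637, 52), Rational(-15, 242)), -1) = Pow(Rational(5010565687, 6292), -1) = Rational(6292, 5010565687)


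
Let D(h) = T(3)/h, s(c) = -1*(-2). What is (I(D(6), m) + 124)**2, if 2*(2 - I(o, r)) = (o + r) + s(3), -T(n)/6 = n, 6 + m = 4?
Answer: 65025/4 ≈ 16256.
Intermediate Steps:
s(c) = 2
m = -2 (m = -6 + 4 = -2)
T(n) = -6*n
D(h) = -18/h (D(h) = (-6*3)/h = -18/h)
I(o, r) = 1 - o/2 - r/2 (I(o, r) = 2 - ((o + r) + 2)/2 = 2 - (2 + o + r)/2 = 2 + (-1 - o/2 - r/2) = 1 - o/2 - r/2)
(I(D(6), m) + 124)**2 = ((1 - (-9)/6 - 1/2*(-2)) + 124)**2 = ((1 - (-9)/6 + 1) + 124)**2 = ((1 - 1/2*(-3) + 1) + 124)**2 = ((1 + 3/2 + 1) + 124)**2 = (7/2 + 124)**2 = (255/2)**2 = 65025/4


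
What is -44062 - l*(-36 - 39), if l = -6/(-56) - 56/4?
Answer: -1262911/28 ≈ -45104.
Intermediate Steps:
l = -389/28 (l = -6*(-1/56) - 56*¼ = 3/28 - 14 = -389/28 ≈ -13.893)
-44062 - l*(-36 - 39) = -44062 - (-389)*(-36 - 39)/28 = -44062 - (-389)*(-75)/28 = -44062 - 1*29175/28 = -44062 - 29175/28 = -1262911/28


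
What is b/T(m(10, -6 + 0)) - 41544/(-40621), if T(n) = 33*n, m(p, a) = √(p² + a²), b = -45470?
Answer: 41544/40621 - 22735*√34/1122 ≈ -117.13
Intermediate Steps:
m(p, a) = √(a² + p²)
b/T(m(10, -6 + 0)) - 41544/(-40621) = -45470*1/(33*√((-6 + 0)² + 10²)) - 41544/(-40621) = -45470*1/(33*√((-6)² + 100)) - 41544*(-1/40621) = -45470*1/(33*√(36 + 100)) + 41544/40621 = -45470*√34/2244 + 41544/40621 = -22735*√34/1122 + 41544/40621 = 41544/40621 - 22735*√34/1122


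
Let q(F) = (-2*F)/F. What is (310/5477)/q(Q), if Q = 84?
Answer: -155/5477 ≈ -0.028300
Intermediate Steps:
q(F) = -2
(310/5477)/q(Q) = (310/5477)/(-2) = (310*(1/5477))*(-½) = (310/5477)*(-½) = -155/5477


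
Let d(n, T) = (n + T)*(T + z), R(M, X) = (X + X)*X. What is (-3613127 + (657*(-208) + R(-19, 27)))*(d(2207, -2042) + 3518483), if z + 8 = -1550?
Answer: -10961912740975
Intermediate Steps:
z = -1558 (z = -8 - 1550 = -1558)
R(M, X) = 2*X² (R(M, X) = (2*X)*X = 2*X²)
d(n, T) = (-1558 + T)*(T + n) (d(n, T) = (n + T)*(T - 1558) = (T + n)*(-1558 + T) = (-1558 + T)*(T + n))
(-3613127 + (657*(-208) + R(-19, 27)))*(d(2207, -2042) + 3518483) = (-3613127 + (657*(-208) + 2*27²))*(((-2042)² - 1558*(-2042) - 1558*2207 - 2042*2207) + 3518483) = (-3613127 + (-136656 + 2*729))*((4169764 + 3181436 - 3438506 - 4506694) + 3518483) = (-3613127 + (-136656 + 1458))*(-594000 + 3518483) = (-3613127 - 135198)*2924483 = -3748325*2924483 = -10961912740975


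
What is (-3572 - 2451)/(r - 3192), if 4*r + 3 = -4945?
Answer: 6023/4429 ≈ 1.3599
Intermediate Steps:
r = -1237 (r = -¾ + (¼)*(-4945) = -¾ - 4945/4 = -1237)
(-3572 - 2451)/(r - 3192) = (-3572 - 2451)/(-1237 - 3192) = -6023/(-4429) = -6023*(-1/4429) = 6023/4429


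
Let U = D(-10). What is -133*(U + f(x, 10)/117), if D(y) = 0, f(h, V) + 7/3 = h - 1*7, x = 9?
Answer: 133/351 ≈ 0.37892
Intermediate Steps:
f(h, V) = -28/3 + h (f(h, V) = -7/3 + (h - 1*7) = -7/3 + (h - 7) = -7/3 + (-7 + h) = -28/3 + h)
U = 0
-133*(U + f(x, 10)/117) = -133*(0 + (-28/3 + 9)/117) = -133*(0 - ⅓*1/117) = -133*(0 - 1/351) = -133*(-1/351) = 133/351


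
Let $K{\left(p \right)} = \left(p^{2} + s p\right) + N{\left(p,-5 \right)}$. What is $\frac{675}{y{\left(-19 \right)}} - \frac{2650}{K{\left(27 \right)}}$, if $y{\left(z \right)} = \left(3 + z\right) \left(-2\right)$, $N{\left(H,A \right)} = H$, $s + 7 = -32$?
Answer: $\frac{285275}{9504} \approx 30.016$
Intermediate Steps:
$s = -39$ ($s = -7 - 32 = -39$)
$y{\left(z \right)} = -6 - 2 z$
$K{\left(p \right)} = p^{2} - 38 p$ ($K{\left(p \right)} = \left(p^{2} - 39 p\right) + p = p^{2} - 38 p$)
$\frac{675}{y{\left(-19 \right)}} - \frac{2650}{K{\left(27 \right)}} = \frac{675}{-6 - -38} - \frac{2650}{27 \left(-38 + 27\right)} = \frac{675}{-6 + 38} - \frac{2650}{27 \left(-11\right)} = \frac{675}{32} - \frac{2650}{-297} = 675 \cdot \frac{1}{32} - - \frac{2650}{297} = \frac{675}{32} + \frac{2650}{297} = \frac{285275}{9504}$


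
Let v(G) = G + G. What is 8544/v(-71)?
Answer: -4272/71 ≈ -60.169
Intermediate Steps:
v(G) = 2*G
8544/v(-71) = 8544/((2*(-71))) = 8544/(-142) = 8544*(-1/142) = -4272/71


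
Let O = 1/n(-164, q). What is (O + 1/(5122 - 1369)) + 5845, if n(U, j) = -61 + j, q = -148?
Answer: 4584680021/784377 ≈ 5845.0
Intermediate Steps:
O = -1/209 (O = 1/(-61 - 148) = 1/(-209) = -1/209 ≈ -0.0047847)
(O + 1/(5122 - 1369)) + 5845 = (-1/209 + 1/(5122 - 1369)) + 5845 = (-1/209 + 1/3753) + 5845 = -3544/784377 + 5845 = 4584680021/784377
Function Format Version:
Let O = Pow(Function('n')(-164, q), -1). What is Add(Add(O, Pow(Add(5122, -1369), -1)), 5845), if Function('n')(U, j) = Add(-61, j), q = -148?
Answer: Rational(4584680021, 784377) ≈ 5845.0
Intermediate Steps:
O = Rational(-1, 209) (O = Pow(Add(-61, -148), -1) = Pow(-209, -1) = Rational(-1, 209) ≈ -0.0047847)
Add(Add(O, Pow(Add(5122, -1369), -1)), 5845) = Add(Add(Rational(-1, 209), Pow(Add(5122, -1369), -1)), 5845) = Add(Add(Rational(-1, 209), Pow(3753, -1)), 5845) = Add(Add(Rational(-1, 209), Rational(1, 3753)), 5845) = Add(Rational(-3544, 784377), 5845) = Rational(4584680021, 784377)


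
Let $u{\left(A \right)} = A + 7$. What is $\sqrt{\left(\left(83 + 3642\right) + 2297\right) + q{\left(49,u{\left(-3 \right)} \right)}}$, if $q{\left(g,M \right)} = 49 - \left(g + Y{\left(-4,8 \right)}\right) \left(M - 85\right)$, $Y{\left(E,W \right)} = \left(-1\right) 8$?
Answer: $4 \sqrt{587} \approx 96.912$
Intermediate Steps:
$Y{\left(E,W \right)} = -8$
$u{\left(A \right)} = 7 + A$
$q{\left(g,M \right)} = 49 - \left(-85 + M\right) \left(-8 + g\right)$ ($q{\left(g,M \right)} = 49 - \left(g - 8\right) \left(M - 85\right) = 49 - \left(-8 + g\right) \left(-85 + M\right) = 49 - \left(-85 + M\right) \left(-8 + g\right)$)
$\sqrt{\left(\left(83 + 3642\right) + 2297\right) + q{\left(49,u{\left(-3 \right)} \right)}} = \sqrt{\left(\left(83 + 3642\right) + 2297\right) + \left(-631 + 8 \left(7 - 3\right) + 85 \cdot 49 - \left(7 - 3\right) 49\right)} = \sqrt{\left(3725 + 2297\right) + \left(-631 + 8 \cdot 4 + 4165 - 4 \cdot 49\right)} = \sqrt{6022 + \left(-631 + 32 + 4165 - 196\right)} = \sqrt{6022 + 3370} = \sqrt{9392} = 4 \sqrt{587}$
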